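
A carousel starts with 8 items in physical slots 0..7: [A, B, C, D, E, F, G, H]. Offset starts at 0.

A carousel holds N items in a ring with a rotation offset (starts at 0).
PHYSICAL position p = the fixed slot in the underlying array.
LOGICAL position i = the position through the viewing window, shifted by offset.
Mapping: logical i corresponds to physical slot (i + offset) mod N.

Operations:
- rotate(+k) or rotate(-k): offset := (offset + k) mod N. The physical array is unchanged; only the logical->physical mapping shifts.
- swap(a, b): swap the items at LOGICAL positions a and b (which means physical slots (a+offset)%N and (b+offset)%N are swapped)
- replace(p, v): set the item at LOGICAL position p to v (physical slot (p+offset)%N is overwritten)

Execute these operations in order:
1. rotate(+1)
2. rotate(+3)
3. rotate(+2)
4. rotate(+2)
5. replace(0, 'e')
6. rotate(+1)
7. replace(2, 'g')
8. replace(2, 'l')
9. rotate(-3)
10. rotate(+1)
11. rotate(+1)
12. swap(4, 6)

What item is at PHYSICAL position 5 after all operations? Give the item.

Answer: F

Derivation:
After op 1 (rotate(+1)): offset=1, physical=[A,B,C,D,E,F,G,H], logical=[B,C,D,E,F,G,H,A]
After op 2 (rotate(+3)): offset=4, physical=[A,B,C,D,E,F,G,H], logical=[E,F,G,H,A,B,C,D]
After op 3 (rotate(+2)): offset=6, physical=[A,B,C,D,E,F,G,H], logical=[G,H,A,B,C,D,E,F]
After op 4 (rotate(+2)): offset=0, physical=[A,B,C,D,E,F,G,H], logical=[A,B,C,D,E,F,G,H]
After op 5 (replace(0, 'e')): offset=0, physical=[e,B,C,D,E,F,G,H], logical=[e,B,C,D,E,F,G,H]
After op 6 (rotate(+1)): offset=1, physical=[e,B,C,D,E,F,G,H], logical=[B,C,D,E,F,G,H,e]
After op 7 (replace(2, 'g')): offset=1, physical=[e,B,C,g,E,F,G,H], logical=[B,C,g,E,F,G,H,e]
After op 8 (replace(2, 'l')): offset=1, physical=[e,B,C,l,E,F,G,H], logical=[B,C,l,E,F,G,H,e]
After op 9 (rotate(-3)): offset=6, physical=[e,B,C,l,E,F,G,H], logical=[G,H,e,B,C,l,E,F]
After op 10 (rotate(+1)): offset=7, physical=[e,B,C,l,E,F,G,H], logical=[H,e,B,C,l,E,F,G]
After op 11 (rotate(+1)): offset=0, physical=[e,B,C,l,E,F,G,H], logical=[e,B,C,l,E,F,G,H]
After op 12 (swap(4, 6)): offset=0, physical=[e,B,C,l,G,F,E,H], logical=[e,B,C,l,G,F,E,H]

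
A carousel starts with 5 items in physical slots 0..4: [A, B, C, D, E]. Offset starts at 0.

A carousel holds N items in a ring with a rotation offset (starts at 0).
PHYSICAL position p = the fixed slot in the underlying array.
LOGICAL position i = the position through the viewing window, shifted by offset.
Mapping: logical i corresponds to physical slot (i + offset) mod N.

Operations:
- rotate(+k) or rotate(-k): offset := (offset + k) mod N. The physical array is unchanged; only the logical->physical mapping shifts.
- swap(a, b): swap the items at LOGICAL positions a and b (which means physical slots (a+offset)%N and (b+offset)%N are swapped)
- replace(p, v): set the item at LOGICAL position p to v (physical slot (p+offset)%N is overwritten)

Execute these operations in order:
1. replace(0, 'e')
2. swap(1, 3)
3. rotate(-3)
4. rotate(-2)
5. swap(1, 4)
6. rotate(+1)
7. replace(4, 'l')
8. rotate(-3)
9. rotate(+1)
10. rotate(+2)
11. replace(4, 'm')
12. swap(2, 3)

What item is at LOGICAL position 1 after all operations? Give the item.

Answer: C

Derivation:
After op 1 (replace(0, 'e')): offset=0, physical=[e,B,C,D,E], logical=[e,B,C,D,E]
After op 2 (swap(1, 3)): offset=0, physical=[e,D,C,B,E], logical=[e,D,C,B,E]
After op 3 (rotate(-3)): offset=2, physical=[e,D,C,B,E], logical=[C,B,E,e,D]
After op 4 (rotate(-2)): offset=0, physical=[e,D,C,B,E], logical=[e,D,C,B,E]
After op 5 (swap(1, 4)): offset=0, physical=[e,E,C,B,D], logical=[e,E,C,B,D]
After op 6 (rotate(+1)): offset=1, physical=[e,E,C,B,D], logical=[E,C,B,D,e]
After op 7 (replace(4, 'l')): offset=1, physical=[l,E,C,B,D], logical=[E,C,B,D,l]
After op 8 (rotate(-3)): offset=3, physical=[l,E,C,B,D], logical=[B,D,l,E,C]
After op 9 (rotate(+1)): offset=4, physical=[l,E,C,B,D], logical=[D,l,E,C,B]
After op 10 (rotate(+2)): offset=1, physical=[l,E,C,B,D], logical=[E,C,B,D,l]
After op 11 (replace(4, 'm')): offset=1, physical=[m,E,C,B,D], logical=[E,C,B,D,m]
After op 12 (swap(2, 3)): offset=1, physical=[m,E,C,D,B], logical=[E,C,D,B,m]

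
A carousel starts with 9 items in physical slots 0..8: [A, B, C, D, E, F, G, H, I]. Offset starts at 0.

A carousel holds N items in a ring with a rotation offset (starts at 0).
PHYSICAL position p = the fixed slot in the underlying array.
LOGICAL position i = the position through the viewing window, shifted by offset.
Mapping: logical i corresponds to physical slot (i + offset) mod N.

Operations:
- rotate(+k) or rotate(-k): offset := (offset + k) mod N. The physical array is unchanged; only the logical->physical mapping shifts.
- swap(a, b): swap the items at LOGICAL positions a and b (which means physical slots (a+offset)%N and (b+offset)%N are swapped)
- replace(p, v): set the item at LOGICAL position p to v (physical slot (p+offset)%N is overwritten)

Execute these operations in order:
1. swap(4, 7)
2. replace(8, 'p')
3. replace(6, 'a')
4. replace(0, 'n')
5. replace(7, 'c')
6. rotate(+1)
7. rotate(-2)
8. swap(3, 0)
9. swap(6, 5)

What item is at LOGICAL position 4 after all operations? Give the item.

Answer: D

Derivation:
After op 1 (swap(4, 7)): offset=0, physical=[A,B,C,D,H,F,G,E,I], logical=[A,B,C,D,H,F,G,E,I]
After op 2 (replace(8, 'p')): offset=0, physical=[A,B,C,D,H,F,G,E,p], logical=[A,B,C,D,H,F,G,E,p]
After op 3 (replace(6, 'a')): offset=0, physical=[A,B,C,D,H,F,a,E,p], logical=[A,B,C,D,H,F,a,E,p]
After op 4 (replace(0, 'n')): offset=0, physical=[n,B,C,D,H,F,a,E,p], logical=[n,B,C,D,H,F,a,E,p]
After op 5 (replace(7, 'c')): offset=0, physical=[n,B,C,D,H,F,a,c,p], logical=[n,B,C,D,H,F,a,c,p]
After op 6 (rotate(+1)): offset=1, physical=[n,B,C,D,H,F,a,c,p], logical=[B,C,D,H,F,a,c,p,n]
After op 7 (rotate(-2)): offset=8, physical=[n,B,C,D,H,F,a,c,p], logical=[p,n,B,C,D,H,F,a,c]
After op 8 (swap(3, 0)): offset=8, physical=[n,B,p,D,H,F,a,c,C], logical=[C,n,B,p,D,H,F,a,c]
After op 9 (swap(6, 5)): offset=8, physical=[n,B,p,D,F,H,a,c,C], logical=[C,n,B,p,D,F,H,a,c]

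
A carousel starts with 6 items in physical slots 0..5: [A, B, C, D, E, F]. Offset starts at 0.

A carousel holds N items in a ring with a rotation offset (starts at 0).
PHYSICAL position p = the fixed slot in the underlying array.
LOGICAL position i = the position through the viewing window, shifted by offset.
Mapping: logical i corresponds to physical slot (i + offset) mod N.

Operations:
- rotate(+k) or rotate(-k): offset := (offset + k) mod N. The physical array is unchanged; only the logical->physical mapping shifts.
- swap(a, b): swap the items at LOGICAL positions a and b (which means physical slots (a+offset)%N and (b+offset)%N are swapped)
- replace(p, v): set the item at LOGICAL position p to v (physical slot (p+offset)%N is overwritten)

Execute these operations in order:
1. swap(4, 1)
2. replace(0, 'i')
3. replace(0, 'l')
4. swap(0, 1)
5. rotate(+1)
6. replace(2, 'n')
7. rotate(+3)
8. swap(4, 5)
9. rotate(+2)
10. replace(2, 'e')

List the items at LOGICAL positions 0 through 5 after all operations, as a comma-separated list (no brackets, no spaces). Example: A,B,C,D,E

After op 1 (swap(4, 1)): offset=0, physical=[A,E,C,D,B,F], logical=[A,E,C,D,B,F]
After op 2 (replace(0, 'i')): offset=0, physical=[i,E,C,D,B,F], logical=[i,E,C,D,B,F]
After op 3 (replace(0, 'l')): offset=0, physical=[l,E,C,D,B,F], logical=[l,E,C,D,B,F]
After op 4 (swap(0, 1)): offset=0, physical=[E,l,C,D,B,F], logical=[E,l,C,D,B,F]
After op 5 (rotate(+1)): offset=1, physical=[E,l,C,D,B,F], logical=[l,C,D,B,F,E]
After op 6 (replace(2, 'n')): offset=1, physical=[E,l,C,n,B,F], logical=[l,C,n,B,F,E]
After op 7 (rotate(+3)): offset=4, physical=[E,l,C,n,B,F], logical=[B,F,E,l,C,n]
After op 8 (swap(4, 5)): offset=4, physical=[E,l,n,C,B,F], logical=[B,F,E,l,n,C]
After op 9 (rotate(+2)): offset=0, physical=[E,l,n,C,B,F], logical=[E,l,n,C,B,F]
After op 10 (replace(2, 'e')): offset=0, physical=[E,l,e,C,B,F], logical=[E,l,e,C,B,F]

Answer: E,l,e,C,B,F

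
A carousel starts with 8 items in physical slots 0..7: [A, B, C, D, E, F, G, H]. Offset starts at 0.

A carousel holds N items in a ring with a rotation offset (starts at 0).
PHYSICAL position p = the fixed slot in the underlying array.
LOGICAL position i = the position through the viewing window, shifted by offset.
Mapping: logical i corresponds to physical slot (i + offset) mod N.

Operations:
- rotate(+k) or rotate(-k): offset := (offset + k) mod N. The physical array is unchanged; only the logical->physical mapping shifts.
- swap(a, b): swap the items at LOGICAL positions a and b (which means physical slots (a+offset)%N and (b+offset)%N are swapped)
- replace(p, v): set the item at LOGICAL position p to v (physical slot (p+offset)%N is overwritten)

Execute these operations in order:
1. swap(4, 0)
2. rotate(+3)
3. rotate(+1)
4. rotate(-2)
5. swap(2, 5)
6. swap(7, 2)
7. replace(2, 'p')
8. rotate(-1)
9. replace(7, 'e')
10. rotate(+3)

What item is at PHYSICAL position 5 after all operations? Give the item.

After op 1 (swap(4, 0)): offset=0, physical=[E,B,C,D,A,F,G,H], logical=[E,B,C,D,A,F,G,H]
After op 2 (rotate(+3)): offset=3, physical=[E,B,C,D,A,F,G,H], logical=[D,A,F,G,H,E,B,C]
After op 3 (rotate(+1)): offset=4, physical=[E,B,C,D,A,F,G,H], logical=[A,F,G,H,E,B,C,D]
After op 4 (rotate(-2)): offset=2, physical=[E,B,C,D,A,F,G,H], logical=[C,D,A,F,G,H,E,B]
After op 5 (swap(2, 5)): offset=2, physical=[E,B,C,D,H,F,G,A], logical=[C,D,H,F,G,A,E,B]
After op 6 (swap(7, 2)): offset=2, physical=[E,H,C,D,B,F,G,A], logical=[C,D,B,F,G,A,E,H]
After op 7 (replace(2, 'p')): offset=2, physical=[E,H,C,D,p,F,G,A], logical=[C,D,p,F,G,A,E,H]
After op 8 (rotate(-1)): offset=1, physical=[E,H,C,D,p,F,G,A], logical=[H,C,D,p,F,G,A,E]
After op 9 (replace(7, 'e')): offset=1, physical=[e,H,C,D,p,F,G,A], logical=[H,C,D,p,F,G,A,e]
After op 10 (rotate(+3)): offset=4, physical=[e,H,C,D,p,F,G,A], logical=[p,F,G,A,e,H,C,D]

Answer: F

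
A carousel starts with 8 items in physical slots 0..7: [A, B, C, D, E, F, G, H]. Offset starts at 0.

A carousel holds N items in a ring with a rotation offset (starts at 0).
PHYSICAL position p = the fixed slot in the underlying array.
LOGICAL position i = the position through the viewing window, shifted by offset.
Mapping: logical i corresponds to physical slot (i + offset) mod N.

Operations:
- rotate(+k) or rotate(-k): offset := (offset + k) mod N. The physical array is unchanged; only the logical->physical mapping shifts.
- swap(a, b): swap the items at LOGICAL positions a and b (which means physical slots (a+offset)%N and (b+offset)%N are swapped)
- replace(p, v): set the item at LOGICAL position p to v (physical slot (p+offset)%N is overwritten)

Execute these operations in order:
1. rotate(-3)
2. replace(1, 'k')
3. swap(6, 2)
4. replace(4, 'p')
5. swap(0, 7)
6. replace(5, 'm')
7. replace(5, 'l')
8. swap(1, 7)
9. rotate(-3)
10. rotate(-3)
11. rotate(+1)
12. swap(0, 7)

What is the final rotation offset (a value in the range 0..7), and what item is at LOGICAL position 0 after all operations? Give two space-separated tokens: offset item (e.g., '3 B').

Answer: 0 D

Derivation:
After op 1 (rotate(-3)): offset=5, physical=[A,B,C,D,E,F,G,H], logical=[F,G,H,A,B,C,D,E]
After op 2 (replace(1, 'k')): offset=5, physical=[A,B,C,D,E,F,k,H], logical=[F,k,H,A,B,C,D,E]
After op 3 (swap(6, 2)): offset=5, physical=[A,B,C,H,E,F,k,D], logical=[F,k,D,A,B,C,H,E]
After op 4 (replace(4, 'p')): offset=5, physical=[A,p,C,H,E,F,k,D], logical=[F,k,D,A,p,C,H,E]
After op 5 (swap(0, 7)): offset=5, physical=[A,p,C,H,F,E,k,D], logical=[E,k,D,A,p,C,H,F]
After op 6 (replace(5, 'm')): offset=5, physical=[A,p,m,H,F,E,k,D], logical=[E,k,D,A,p,m,H,F]
After op 7 (replace(5, 'l')): offset=5, physical=[A,p,l,H,F,E,k,D], logical=[E,k,D,A,p,l,H,F]
After op 8 (swap(1, 7)): offset=5, physical=[A,p,l,H,k,E,F,D], logical=[E,F,D,A,p,l,H,k]
After op 9 (rotate(-3)): offset=2, physical=[A,p,l,H,k,E,F,D], logical=[l,H,k,E,F,D,A,p]
After op 10 (rotate(-3)): offset=7, physical=[A,p,l,H,k,E,F,D], logical=[D,A,p,l,H,k,E,F]
After op 11 (rotate(+1)): offset=0, physical=[A,p,l,H,k,E,F,D], logical=[A,p,l,H,k,E,F,D]
After op 12 (swap(0, 7)): offset=0, physical=[D,p,l,H,k,E,F,A], logical=[D,p,l,H,k,E,F,A]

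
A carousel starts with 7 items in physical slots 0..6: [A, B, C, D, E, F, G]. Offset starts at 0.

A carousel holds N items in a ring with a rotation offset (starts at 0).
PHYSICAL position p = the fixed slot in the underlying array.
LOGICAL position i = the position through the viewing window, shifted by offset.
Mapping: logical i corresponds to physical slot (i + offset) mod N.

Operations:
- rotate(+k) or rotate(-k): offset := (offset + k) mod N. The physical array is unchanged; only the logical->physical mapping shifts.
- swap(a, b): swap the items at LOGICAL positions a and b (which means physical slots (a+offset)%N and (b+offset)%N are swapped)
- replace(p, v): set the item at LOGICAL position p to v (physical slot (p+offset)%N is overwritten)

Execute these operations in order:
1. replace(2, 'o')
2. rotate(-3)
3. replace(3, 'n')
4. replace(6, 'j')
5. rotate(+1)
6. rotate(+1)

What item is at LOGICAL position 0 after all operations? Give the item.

Answer: G

Derivation:
After op 1 (replace(2, 'o')): offset=0, physical=[A,B,o,D,E,F,G], logical=[A,B,o,D,E,F,G]
After op 2 (rotate(-3)): offset=4, physical=[A,B,o,D,E,F,G], logical=[E,F,G,A,B,o,D]
After op 3 (replace(3, 'n')): offset=4, physical=[n,B,o,D,E,F,G], logical=[E,F,G,n,B,o,D]
After op 4 (replace(6, 'j')): offset=4, physical=[n,B,o,j,E,F,G], logical=[E,F,G,n,B,o,j]
After op 5 (rotate(+1)): offset=5, physical=[n,B,o,j,E,F,G], logical=[F,G,n,B,o,j,E]
After op 6 (rotate(+1)): offset=6, physical=[n,B,o,j,E,F,G], logical=[G,n,B,o,j,E,F]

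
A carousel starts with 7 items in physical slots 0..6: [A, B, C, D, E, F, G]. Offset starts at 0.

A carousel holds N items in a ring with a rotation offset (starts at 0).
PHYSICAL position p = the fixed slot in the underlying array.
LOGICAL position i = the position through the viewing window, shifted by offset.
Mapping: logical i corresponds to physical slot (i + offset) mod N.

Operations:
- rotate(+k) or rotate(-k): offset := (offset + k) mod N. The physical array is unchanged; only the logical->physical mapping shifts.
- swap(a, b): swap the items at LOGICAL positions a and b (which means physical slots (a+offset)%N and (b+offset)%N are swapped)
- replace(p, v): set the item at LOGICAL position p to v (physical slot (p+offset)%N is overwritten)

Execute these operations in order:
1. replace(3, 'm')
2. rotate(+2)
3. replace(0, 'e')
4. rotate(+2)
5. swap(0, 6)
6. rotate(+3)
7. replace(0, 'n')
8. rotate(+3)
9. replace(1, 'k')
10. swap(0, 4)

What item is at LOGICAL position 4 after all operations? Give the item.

After op 1 (replace(3, 'm')): offset=0, physical=[A,B,C,m,E,F,G], logical=[A,B,C,m,E,F,G]
After op 2 (rotate(+2)): offset=2, physical=[A,B,C,m,E,F,G], logical=[C,m,E,F,G,A,B]
After op 3 (replace(0, 'e')): offset=2, physical=[A,B,e,m,E,F,G], logical=[e,m,E,F,G,A,B]
After op 4 (rotate(+2)): offset=4, physical=[A,B,e,m,E,F,G], logical=[E,F,G,A,B,e,m]
After op 5 (swap(0, 6)): offset=4, physical=[A,B,e,E,m,F,G], logical=[m,F,G,A,B,e,E]
After op 6 (rotate(+3)): offset=0, physical=[A,B,e,E,m,F,G], logical=[A,B,e,E,m,F,G]
After op 7 (replace(0, 'n')): offset=0, physical=[n,B,e,E,m,F,G], logical=[n,B,e,E,m,F,G]
After op 8 (rotate(+3)): offset=3, physical=[n,B,e,E,m,F,G], logical=[E,m,F,G,n,B,e]
After op 9 (replace(1, 'k')): offset=3, physical=[n,B,e,E,k,F,G], logical=[E,k,F,G,n,B,e]
After op 10 (swap(0, 4)): offset=3, physical=[E,B,e,n,k,F,G], logical=[n,k,F,G,E,B,e]

Answer: E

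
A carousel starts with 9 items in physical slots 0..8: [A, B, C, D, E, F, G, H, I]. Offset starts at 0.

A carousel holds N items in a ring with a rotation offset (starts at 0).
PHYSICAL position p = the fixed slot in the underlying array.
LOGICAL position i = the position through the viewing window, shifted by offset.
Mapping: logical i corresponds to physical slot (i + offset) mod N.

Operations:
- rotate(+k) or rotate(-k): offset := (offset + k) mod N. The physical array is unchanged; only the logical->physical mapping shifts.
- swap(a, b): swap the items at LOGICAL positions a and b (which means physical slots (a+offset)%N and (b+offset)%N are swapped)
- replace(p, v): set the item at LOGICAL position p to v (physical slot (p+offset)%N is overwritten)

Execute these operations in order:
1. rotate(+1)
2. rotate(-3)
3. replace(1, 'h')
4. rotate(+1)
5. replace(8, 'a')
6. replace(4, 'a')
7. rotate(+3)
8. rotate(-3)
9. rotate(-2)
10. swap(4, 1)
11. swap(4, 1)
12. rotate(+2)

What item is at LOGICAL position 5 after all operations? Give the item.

Answer: E

Derivation:
After op 1 (rotate(+1)): offset=1, physical=[A,B,C,D,E,F,G,H,I], logical=[B,C,D,E,F,G,H,I,A]
After op 2 (rotate(-3)): offset=7, physical=[A,B,C,D,E,F,G,H,I], logical=[H,I,A,B,C,D,E,F,G]
After op 3 (replace(1, 'h')): offset=7, physical=[A,B,C,D,E,F,G,H,h], logical=[H,h,A,B,C,D,E,F,G]
After op 4 (rotate(+1)): offset=8, physical=[A,B,C,D,E,F,G,H,h], logical=[h,A,B,C,D,E,F,G,H]
After op 5 (replace(8, 'a')): offset=8, physical=[A,B,C,D,E,F,G,a,h], logical=[h,A,B,C,D,E,F,G,a]
After op 6 (replace(4, 'a')): offset=8, physical=[A,B,C,a,E,F,G,a,h], logical=[h,A,B,C,a,E,F,G,a]
After op 7 (rotate(+3)): offset=2, physical=[A,B,C,a,E,F,G,a,h], logical=[C,a,E,F,G,a,h,A,B]
After op 8 (rotate(-3)): offset=8, physical=[A,B,C,a,E,F,G,a,h], logical=[h,A,B,C,a,E,F,G,a]
After op 9 (rotate(-2)): offset=6, physical=[A,B,C,a,E,F,G,a,h], logical=[G,a,h,A,B,C,a,E,F]
After op 10 (swap(4, 1)): offset=6, physical=[A,a,C,a,E,F,G,B,h], logical=[G,B,h,A,a,C,a,E,F]
After op 11 (swap(4, 1)): offset=6, physical=[A,B,C,a,E,F,G,a,h], logical=[G,a,h,A,B,C,a,E,F]
After op 12 (rotate(+2)): offset=8, physical=[A,B,C,a,E,F,G,a,h], logical=[h,A,B,C,a,E,F,G,a]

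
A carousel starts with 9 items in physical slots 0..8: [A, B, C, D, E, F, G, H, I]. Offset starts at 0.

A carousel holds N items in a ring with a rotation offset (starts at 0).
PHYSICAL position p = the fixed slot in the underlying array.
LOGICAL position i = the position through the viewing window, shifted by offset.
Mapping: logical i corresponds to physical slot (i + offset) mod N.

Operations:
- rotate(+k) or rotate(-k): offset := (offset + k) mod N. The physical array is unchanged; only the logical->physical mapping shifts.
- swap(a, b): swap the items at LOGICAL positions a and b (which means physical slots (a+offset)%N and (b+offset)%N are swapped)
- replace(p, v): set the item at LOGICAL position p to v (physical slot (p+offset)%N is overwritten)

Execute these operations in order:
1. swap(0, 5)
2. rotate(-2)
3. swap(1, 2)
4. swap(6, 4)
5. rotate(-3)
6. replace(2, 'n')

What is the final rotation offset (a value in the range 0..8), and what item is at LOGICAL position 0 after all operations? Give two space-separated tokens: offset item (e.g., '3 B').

Answer: 4 C

Derivation:
After op 1 (swap(0, 5)): offset=0, physical=[F,B,C,D,E,A,G,H,I], logical=[F,B,C,D,E,A,G,H,I]
After op 2 (rotate(-2)): offset=7, physical=[F,B,C,D,E,A,G,H,I], logical=[H,I,F,B,C,D,E,A,G]
After op 3 (swap(1, 2)): offset=7, physical=[I,B,C,D,E,A,G,H,F], logical=[H,F,I,B,C,D,E,A,G]
After op 4 (swap(6, 4)): offset=7, physical=[I,B,E,D,C,A,G,H,F], logical=[H,F,I,B,E,D,C,A,G]
After op 5 (rotate(-3)): offset=4, physical=[I,B,E,D,C,A,G,H,F], logical=[C,A,G,H,F,I,B,E,D]
After op 6 (replace(2, 'n')): offset=4, physical=[I,B,E,D,C,A,n,H,F], logical=[C,A,n,H,F,I,B,E,D]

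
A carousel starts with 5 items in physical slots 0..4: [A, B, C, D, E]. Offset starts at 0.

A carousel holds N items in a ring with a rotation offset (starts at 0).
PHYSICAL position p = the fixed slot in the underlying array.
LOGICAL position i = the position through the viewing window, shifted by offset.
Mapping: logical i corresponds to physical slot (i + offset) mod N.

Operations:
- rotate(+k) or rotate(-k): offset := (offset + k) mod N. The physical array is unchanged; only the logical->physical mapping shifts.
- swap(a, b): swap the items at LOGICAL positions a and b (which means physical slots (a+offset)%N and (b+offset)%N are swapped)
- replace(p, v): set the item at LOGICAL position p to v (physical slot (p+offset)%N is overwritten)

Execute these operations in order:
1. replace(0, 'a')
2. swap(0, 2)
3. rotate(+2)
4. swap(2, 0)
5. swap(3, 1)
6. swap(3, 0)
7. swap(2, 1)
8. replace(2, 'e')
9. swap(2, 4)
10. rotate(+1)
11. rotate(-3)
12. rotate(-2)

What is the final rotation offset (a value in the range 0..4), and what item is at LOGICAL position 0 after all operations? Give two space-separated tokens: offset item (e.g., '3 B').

After op 1 (replace(0, 'a')): offset=0, physical=[a,B,C,D,E], logical=[a,B,C,D,E]
After op 2 (swap(0, 2)): offset=0, physical=[C,B,a,D,E], logical=[C,B,a,D,E]
After op 3 (rotate(+2)): offset=2, physical=[C,B,a,D,E], logical=[a,D,E,C,B]
After op 4 (swap(2, 0)): offset=2, physical=[C,B,E,D,a], logical=[E,D,a,C,B]
After op 5 (swap(3, 1)): offset=2, physical=[D,B,E,C,a], logical=[E,C,a,D,B]
After op 6 (swap(3, 0)): offset=2, physical=[E,B,D,C,a], logical=[D,C,a,E,B]
After op 7 (swap(2, 1)): offset=2, physical=[E,B,D,a,C], logical=[D,a,C,E,B]
After op 8 (replace(2, 'e')): offset=2, physical=[E,B,D,a,e], logical=[D,a,e,E,B]
After op 9 (swap(2, 4)): offset=2, physical=[E,e,D,a,B], logical=[D,a,B,E,e]
After op 10 (rotate(+1)): offset=3, physical=[E,e,D,a,B], logical=[a,B,E,e,D]
After op 11 (rotate(-3)): offset=0, physical=[E,e,D,a,B], logical=[E,e,D,a,B]
After op 12 (rotate(-2)): offset=3, physical=[E,e,D,a,B], logical=[a,B,E,e,D]

Answer: 3 a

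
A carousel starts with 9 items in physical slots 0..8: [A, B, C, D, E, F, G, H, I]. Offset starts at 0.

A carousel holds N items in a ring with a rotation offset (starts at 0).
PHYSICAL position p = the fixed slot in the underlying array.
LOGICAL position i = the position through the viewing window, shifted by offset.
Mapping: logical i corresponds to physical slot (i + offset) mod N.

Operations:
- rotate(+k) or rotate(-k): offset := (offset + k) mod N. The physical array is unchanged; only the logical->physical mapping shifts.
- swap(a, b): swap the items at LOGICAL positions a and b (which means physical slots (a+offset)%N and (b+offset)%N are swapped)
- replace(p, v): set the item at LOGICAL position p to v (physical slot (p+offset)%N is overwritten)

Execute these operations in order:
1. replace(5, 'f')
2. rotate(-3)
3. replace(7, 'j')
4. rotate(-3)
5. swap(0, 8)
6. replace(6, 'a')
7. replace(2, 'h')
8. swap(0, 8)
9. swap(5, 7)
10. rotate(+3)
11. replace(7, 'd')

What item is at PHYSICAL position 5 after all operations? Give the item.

Answer: h

Derivation:
After op 1 (replace(5, 'f')): offset=0, physical=[A,B,C,D,E,f,G,H,I], logical=[A,B,C,D,E,f,G,H,I]
After op 2 (rotate(-3)): offset=6, physical=[A,B,C,D,E,f,G,H,I], logical=[G,H,I,A,B,C,D,E,f]
After op 3 (replace(7, 'j')): offset=6, physical=[A,B,C,D,j,f,G,H,I], logical=[G,H,I,A,B,C,D,j,f]
After op 4 (rotate(-3)): offset=3, physical=[A,B,C,D,j,f,G,H,I], logical=[D,j,f,G,H,I,A,B,C]
After op 5 (swap(0, 8)): offset=3, physical=[A,B,D,C,j,f,G,H,I], logical=[C,j,f,G,H,I,A,B,D]
After op 6 (replace(6, 'a')): offset=3, physical=[a,B,D,C,j,f,G,H,I], logical=[C,j,f,G,H,I,a,B,D]
After op 7 (replace(2, 'h')): offset=3, physical=[a,B,D,C,j,h,G,H,I], logical=[C,j,h,G,H,I,a,B,D]
After op 8 (swap(0, 8)): offset=3, physical=[a,B,C,D,j,h,G,H,I], logical=[D,j,h,G,H,I,a,B,C]
After op 9 (swap(5, 7)): offset=3, physical=[a,I,C,D,j,h,G,H,B], logical=[D,j,h,G,H,B,a,I,C]
After op 10 (rotate(+3)): offset=6, physical=[a,I,C,D,j,h,G,H,B], logical=[G,H,B,a,I,C,D,j,h]
After op 11 (replace(7, 'd')): offset=6, physical=[a,I,C,D,d,h,G,H,B], logical=[G,H,B,a,I,C,D,d,h]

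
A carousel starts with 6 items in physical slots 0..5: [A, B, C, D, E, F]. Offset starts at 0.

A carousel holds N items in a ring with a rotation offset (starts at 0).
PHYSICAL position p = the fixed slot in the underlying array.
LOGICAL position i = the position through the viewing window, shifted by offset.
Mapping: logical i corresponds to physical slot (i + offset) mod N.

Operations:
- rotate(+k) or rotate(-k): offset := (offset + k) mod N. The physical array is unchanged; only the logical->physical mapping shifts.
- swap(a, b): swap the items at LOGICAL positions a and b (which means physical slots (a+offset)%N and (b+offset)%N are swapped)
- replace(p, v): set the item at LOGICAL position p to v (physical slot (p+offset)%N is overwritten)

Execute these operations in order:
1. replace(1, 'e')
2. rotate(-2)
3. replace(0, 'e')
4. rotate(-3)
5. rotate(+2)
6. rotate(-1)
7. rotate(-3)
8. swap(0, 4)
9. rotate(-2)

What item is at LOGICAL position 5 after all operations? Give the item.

Answer: C

Derivation:
After op 1 (replace(1, 'e')): offset=0, physical=[A,e,C,D,E,F], logical=[A,e,C,D,E,F]
After op 2 (rotate(-2)): offset=4, physical=[A,e,C,D,E,F], logical=[E,F,A,e,C,D]
After op 3 (replace(0, 'e')): offset=4, physical=[A,e,C,D,e,F], logical=[e,F,A,e,C,D]
After op 4 (rotate(-3)): offset=1, physical=[A,e,C,D,e,F], logical=[e,C,D,e,F,A]
After op 5 (rotate(+2)): offset=3, physical=[A,e,C,D,e,F], logical=[D,e,F,A,e,C]
After op 6 (rotate(-1)): offset=2, physical=[A,e,C,D,e,F], logical=[C,D,e,F,A,e]
After op 7 (rotate(-3)): offset=5, physical=[A,e,C,D,e,F], logical=[F,A,e,C,D,e]
After op 8 (swap(0, 4)): offset=5, physical=[A,e,C,F,e,D], logical=[D,A,e,C,F,e]
After op 9 (rotate(-2)): offset=3, physical=[A,e,C,F,e,D], logical=[F,e,D,A,e,C]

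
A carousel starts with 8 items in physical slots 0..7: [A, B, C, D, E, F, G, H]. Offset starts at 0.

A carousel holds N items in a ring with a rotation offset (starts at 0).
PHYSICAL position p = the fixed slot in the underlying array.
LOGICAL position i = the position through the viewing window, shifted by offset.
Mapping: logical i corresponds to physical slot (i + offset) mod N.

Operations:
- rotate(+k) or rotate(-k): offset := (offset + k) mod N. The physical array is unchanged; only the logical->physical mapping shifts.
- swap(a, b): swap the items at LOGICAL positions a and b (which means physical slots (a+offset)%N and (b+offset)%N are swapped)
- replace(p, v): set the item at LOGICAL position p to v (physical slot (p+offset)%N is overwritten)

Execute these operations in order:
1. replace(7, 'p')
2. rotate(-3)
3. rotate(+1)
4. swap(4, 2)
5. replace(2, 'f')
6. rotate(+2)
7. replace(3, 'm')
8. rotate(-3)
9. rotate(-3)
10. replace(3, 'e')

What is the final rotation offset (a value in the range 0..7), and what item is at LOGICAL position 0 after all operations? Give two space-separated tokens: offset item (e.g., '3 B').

Answer: 2 A

Derivation:
After op 1 (replace(7, 'p')): offset=0, physical=[A,B,C,D,E,F,G,p], logical=[A,B,C,D,E,F,G,p]
After op 2 (rotate(-3)): offset=5, physical=[A,B,C,D,E,F,G,p], logical=[F,G,p,A,B,C,D,E]
After op 3 (rotate(+1)): offset=6, physical=[A,B,C,D,E,F,G,p], logical=[G,p,A,B,C,D,E,F]
After op 4 (swap(4, 2)): offset=6, physical=[C,B,A,D,E,F,G,p], logical=[G,p,C,B,A,D,E,F]
After op 5 (replace(2, 'f')): offset=6, physical=[f,B,A,D,E,F,G,p], logical=[G,p,f,B,A,D,E,F]
After op 6 (rotate(+2)): offset=0, physical=[f,B,A,D,E,F,G,p], logical=[f,B,A,D,E,F,G,p]
After op 7 (replace(3, 'm')): offset=0, physical=[f,B,A,m,E,F,G,p], logical=[f,B,A,m,E,F,G,p]
After op 8 (rotate(-3)): offset=5, physical=[f,B,A,m,E,F,G,p], logical=[F,G,p,f,B,A,m,E]
After op 9 (rotate(-3)): offset=2, physical=[f,B,A,m,E,F,G,p], logical=[A,m,E,F,G,p,f,B]
After op 10 (replace(3, 'e')): offset=2, physical=[f,B,A,m,E,e,G,p], logical=[A,m,E,e,G,p,f,B]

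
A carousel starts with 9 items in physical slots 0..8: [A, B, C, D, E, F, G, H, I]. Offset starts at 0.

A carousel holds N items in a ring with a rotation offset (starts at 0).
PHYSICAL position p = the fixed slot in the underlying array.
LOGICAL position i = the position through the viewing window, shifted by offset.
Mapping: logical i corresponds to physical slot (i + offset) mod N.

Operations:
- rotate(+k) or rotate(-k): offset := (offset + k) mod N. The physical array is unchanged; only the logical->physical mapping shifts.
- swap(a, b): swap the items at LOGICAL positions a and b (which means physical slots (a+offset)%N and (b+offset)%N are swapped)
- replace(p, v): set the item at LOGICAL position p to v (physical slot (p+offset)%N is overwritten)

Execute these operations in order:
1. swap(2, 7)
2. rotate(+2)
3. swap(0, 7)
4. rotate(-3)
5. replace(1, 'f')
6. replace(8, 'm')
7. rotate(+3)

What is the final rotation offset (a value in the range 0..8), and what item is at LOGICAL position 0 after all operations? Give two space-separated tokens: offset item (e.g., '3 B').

Answer: 2 A

Derivation:
After op 1 (swap(2, 7)): offset=0, physical=[A,B,H,D,E,F,G,C,I], logical=[A,B,H,D,E,F,G,C,I]
After op 2 (rotate(+2)): offset=2, physical=[A,B,H,D,E,F,G,C,I], logical=[H,D,E,F,G,C,I,A,B]
After op 3 (swap(0, 7)): offset=2, physical=[H,B,A,D,E,F,G,C,I], logical=[A,D,E,F,G,C,I,H,B]
After op 4 (rotate(-3)): offset=8, physical=[H,B,A,D,E,F,G,C,I], logical=[I,H,B,A,D,E,F,G,C]
After op 5 (replace(1, 'f')): offset=8, physical=[f,B,A,D,E,F,G,C,I], logical=[I,f,B,A,D,E,F,G,C]
After op 6 (replace(8, 'm')): offset=8, physical=[f,B,A,D,E,F,G,m,I], logical=[I,f,B,A,D,E,F,G,m]
After op 7 (rotate(+3)): offset=2, physical=[f,B,A,D,E,F,G,m,I], logical=[A,D,E,F,G,m,I,f,B]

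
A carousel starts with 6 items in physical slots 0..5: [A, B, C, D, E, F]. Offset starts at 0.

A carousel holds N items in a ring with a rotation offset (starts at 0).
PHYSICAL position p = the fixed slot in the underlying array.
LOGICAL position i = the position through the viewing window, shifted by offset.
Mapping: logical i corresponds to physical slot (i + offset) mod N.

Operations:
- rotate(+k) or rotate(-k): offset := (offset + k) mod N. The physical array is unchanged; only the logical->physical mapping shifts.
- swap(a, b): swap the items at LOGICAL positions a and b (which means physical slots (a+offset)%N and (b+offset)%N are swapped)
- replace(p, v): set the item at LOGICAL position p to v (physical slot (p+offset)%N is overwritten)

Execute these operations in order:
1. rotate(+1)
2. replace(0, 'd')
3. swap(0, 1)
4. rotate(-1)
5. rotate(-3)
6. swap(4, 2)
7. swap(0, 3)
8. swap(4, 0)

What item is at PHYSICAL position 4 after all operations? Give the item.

After op 1 (rotate(+1)): offset=1, physical=[A,B,C,D,E,F], logical=[B,C,D,E,F,A]
After op 2 (replace(0, 'd')): offset=1, physical=[A,d,C,D,E,F], logical=[d,C,D,E,F,A]
After op 3 (swap(0, 1)): offset=1, physical=[A,C,d,D,E,F], logical=[C,d,D,E,F,A]
After op 4 (rotate(-1)): offset=0, physical=[A,C,d,D,E,F], logical=[A,C,d,D,E,F]
After op 5 (rotate(-3)): offset=3, physical=[A,C,d,D,E,F], logical=[D,E,F,A,C,d]
After op 6 (swap(4, 2)): offset=3, physical=[A,F,d,D,E,C], logical=[D,E,C,A,F,d]
After op 7 (swap(0, 3)): offset=3, physical=[D,F,d,A,E,C], logical=[A,E,C,D,F,d]
After op 8 (swap(4, 0)): offset=3, physical=[D,A,d,F,E,C], logical=[F,E,C,D,A,d]

Answer: E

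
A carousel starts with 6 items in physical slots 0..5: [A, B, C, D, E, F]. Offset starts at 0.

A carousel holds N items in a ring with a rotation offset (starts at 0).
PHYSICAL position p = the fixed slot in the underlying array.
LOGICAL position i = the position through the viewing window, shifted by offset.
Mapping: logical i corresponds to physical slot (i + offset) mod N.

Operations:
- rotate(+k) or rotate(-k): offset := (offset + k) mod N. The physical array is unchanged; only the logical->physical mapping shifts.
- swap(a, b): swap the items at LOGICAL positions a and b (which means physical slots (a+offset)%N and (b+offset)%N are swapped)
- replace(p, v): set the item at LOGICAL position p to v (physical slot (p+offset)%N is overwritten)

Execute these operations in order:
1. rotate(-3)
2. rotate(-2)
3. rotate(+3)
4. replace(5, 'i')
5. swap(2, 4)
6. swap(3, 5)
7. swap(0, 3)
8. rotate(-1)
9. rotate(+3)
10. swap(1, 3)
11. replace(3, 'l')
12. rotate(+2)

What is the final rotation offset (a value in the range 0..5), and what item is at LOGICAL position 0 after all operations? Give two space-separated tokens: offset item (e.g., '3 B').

Answer: 2 A

Derivation:
After op 1 (rotate(-3)): offset=3, physical=[A,B,C,D,E,F], logical=[D,E,F,A,B,C]
After op 2 (rotate(-2)): offset=1, physical=[A,B,C,D,E,F], logical=[B,C,D,E,F,A]
After op 3 (rotate(+3)): offset=4, physical=[A,B,C,D,E,F], logical=[E,F,A,B,C,D]
After op 4 (replace(5, 'i')): offset=4, physical=[A,B,C,i,E,F], logical=[E,F,A,B,C,i]
After op 5 (swap(2, 4)): offset=4, physical=[C,B,A,i,E,F], logical=[E,F,C,B,A,i]
After op 6 (swap(3, 5)): offset=4, physical=[C,i,A,B,E,F], logical=[E,F,C,i,A,B]
After op 7 (swap(0, 3)): offset=4, physical=[C,E,A,B,i,F], logical=[i,F,C,E,A,B]
After op 8 (rotate(-1)): offset=3, physical=[C,E,A,B,i,F], logical=[B,i,F,C,E,A]
After op 9 (rotate(+3)): offset=0, physical=[C,E,A,B,i,F], logical=[C,E,A,B,i,F]
After op 10 (swap(1, 3)): offset=0, physical=[C,B,A,E,i,F], logical=[C,B,A,E,i,F]
After op 11 (replace(3, 'l')): offset=0, physical=[C,B,A,l,i,F], logical=[C,B,A,l,i,F]
After op 12 (rotate(+2)): offset=2, physical=[C,B,A,l,i,F], logical=[A,l,i,F,C,B]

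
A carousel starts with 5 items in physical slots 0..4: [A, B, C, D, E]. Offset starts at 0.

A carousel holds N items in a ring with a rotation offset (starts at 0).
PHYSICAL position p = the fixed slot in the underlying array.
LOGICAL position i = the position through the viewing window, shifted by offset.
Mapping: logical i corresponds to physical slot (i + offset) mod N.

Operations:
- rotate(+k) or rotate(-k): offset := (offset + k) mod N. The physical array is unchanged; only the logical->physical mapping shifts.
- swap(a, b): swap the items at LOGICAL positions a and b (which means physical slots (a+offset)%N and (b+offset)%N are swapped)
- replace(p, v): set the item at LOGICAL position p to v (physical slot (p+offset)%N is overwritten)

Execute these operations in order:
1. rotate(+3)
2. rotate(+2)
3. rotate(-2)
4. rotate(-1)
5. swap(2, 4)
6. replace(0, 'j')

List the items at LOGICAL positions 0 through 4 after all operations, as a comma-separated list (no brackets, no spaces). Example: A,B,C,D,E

After op 1 (rotate(+3)): offset=3, physical=[A,B,C,D,E], logical=[D,E,A,B,C]
After op 2 (rotate(+2)): offset=0, physical=[A,B,C,D,E], logical=[A,B,C,D,E]
After op 3 (rotate(-2)): offset=3, physical=[A,B,C,D,E], logical=[D,E,A,B,C]
After op 4 (rotate(-1)): offset=2, physical=[A,B,C,D,E], logical=[C,D,E,A,B]
After op 5 (swap(2, 4)): offset=2, physical=[A,E,C,D,B], logical=[C,D,B,A,E]
After op 6 (replace(0, 'j')): offset=2, physical=[A,E,j,D,B], logical=[j,D,B,A,E]

Answer: j,D,B,A,E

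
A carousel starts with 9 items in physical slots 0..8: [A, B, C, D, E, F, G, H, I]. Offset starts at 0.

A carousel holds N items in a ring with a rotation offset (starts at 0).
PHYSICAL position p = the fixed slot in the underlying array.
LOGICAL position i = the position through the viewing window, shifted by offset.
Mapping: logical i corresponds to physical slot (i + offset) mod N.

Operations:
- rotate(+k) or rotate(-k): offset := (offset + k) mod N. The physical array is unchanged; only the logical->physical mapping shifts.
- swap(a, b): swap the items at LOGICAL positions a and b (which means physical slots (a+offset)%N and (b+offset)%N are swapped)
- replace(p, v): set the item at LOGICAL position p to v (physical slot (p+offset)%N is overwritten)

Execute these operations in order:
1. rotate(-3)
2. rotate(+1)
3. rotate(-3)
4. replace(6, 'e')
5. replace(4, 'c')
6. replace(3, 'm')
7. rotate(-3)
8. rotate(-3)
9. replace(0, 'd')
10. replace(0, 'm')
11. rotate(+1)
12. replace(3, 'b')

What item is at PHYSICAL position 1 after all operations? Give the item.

Answer: e

Derivation:
After op 1 (rotate(-3)): offset=6, physical=[A,B,C,D,E,F,G,H,I], logical=[G,H,I,A,B,C,D,E,F]
After op 2 (rotate(+1)): offset=7, physical=[A,B,C,D,E,F,G,H,I], logical=[H,I,A,B,C,D,E,F,G]
After op 3 (rotate(-3)): offset=4, physical=[A,B,C,D,E,F,G,H,I], logical=[E,F,G,H,I,A,B,C,D]
After op 4 (replace(6, 'e')): offset=4, physical=[A,e,C,D,E,F,G,H,I], logical=[E,F,G,H,I,A,e,C,D]
After op 5 (replace(4, 'c')): offset=4, physical=[A,e,C,D,E,F,G,H,c], logical=[E,F,G,H,c,A,e,C,D]
After op 6 (replace(3, 'm')): offset=4, physical=[A,e,C,D,E,F,G,m,c], logical=[E,F,G,m,c,A,e,C,D]
After op 7 (rotate(-3)): offset=1, physical=[A,e,C,D,E,F,G,m,c], logical=[e,C,D,E,F,G,m,c,A]
After op 8 (rotate(-3)): offset=7, physical=[A,e,C,D,E,F,G,m,c], logical=[m,c,A,e,C,D,E,F,G]
After op 9 (replace(0, 'd')): offset=7, physical=[A,e,C,D,E,F,G,d,c], logical=[d,c,A,e,C,D,E,F,G]
After op 10 (replace(0, 'm')): offset=7, physical=[A,e,C,D,E,F,G,m,c], logical=[m,c,A,e,C,D,E,F,G]
After op 11 (rotate(+1)): offset=8, physical=[A,e,C,D,E,F,G,m,c], logical=[c,A,e,C,D,E,F,G,m]
After op 12 (replace(3, 'b')): offset=8, physical=[A,e,b,D,E,F,G,m,c], logical=[c,A,e,b,D,E,F,G,m]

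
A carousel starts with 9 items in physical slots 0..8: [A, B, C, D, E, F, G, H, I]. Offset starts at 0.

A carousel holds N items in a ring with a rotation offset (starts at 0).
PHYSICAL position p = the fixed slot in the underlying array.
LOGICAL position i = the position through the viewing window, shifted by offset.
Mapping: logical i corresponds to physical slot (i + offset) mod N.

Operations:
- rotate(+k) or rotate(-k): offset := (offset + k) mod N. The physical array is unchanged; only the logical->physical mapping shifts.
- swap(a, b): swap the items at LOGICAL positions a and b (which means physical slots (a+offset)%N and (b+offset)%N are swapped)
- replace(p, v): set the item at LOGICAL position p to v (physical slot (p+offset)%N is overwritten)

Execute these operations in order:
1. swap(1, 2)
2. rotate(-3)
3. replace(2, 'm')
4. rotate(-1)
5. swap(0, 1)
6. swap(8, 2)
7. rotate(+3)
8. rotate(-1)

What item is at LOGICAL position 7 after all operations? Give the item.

Answer: G

Derivation:
After op 1 (swap(1, 2)): offset=0, physical=[A,C,B,D,E,F,G,H,I], logical=[A,C,B,D,E,F,G,H,I]
After op 2 (rotate(-3)): offset=6, physical=[A,C,B,D,E,F,G,H,I], logical=[G,H,I,A,C,B,D,E,F]
After op 3 (replace(2, 'm')): offset=6, physical=[A,C,B,D,E,F,G,H,m], logical=[G,H,m,A,C,B,D,E,F]
After op 4 (rotate(-1)): offset=5, physical=[A,C,B,D,E,F,G,H,m], logical=[F,G,H,m,A,C,B,D,E]
After op 5 (swap(0, 1)): offset=5, physical=[A,C,B,D,E,G,F,H,m], logical=[G,F,H,m,A,C,B,D,E]
After op 6 (swap(8, 2)): offset=5, physical=[A,C,B,D,H,G,F,E,m], logical=[G,F,E,m,A,C,B,D,H]
After op 7 (rotate(+3)): offset=8, physical=[A,C,B,D,H,G,F,E,m], logical=[m,A,C,B,D,H,G,F,E]
After op 8 (rotate(-1)): offset=7, physical=[A,C,B,D,H,G,F,E,m], logical=[E,m,A,C,B,D,H,G,F]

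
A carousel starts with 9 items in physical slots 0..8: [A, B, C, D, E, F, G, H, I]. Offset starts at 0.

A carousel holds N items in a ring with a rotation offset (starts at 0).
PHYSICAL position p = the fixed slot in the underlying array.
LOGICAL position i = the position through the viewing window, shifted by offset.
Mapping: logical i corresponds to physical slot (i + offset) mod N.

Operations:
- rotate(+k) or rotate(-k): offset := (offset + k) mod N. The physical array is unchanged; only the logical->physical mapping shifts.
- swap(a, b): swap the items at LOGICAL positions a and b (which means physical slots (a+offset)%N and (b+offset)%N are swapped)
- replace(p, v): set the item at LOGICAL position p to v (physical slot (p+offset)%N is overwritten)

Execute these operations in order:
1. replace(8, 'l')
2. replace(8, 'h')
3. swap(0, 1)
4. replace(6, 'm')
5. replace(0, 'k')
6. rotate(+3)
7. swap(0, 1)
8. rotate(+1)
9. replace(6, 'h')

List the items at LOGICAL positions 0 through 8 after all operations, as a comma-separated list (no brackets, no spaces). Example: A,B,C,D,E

Answer: D,F,m,H,h,k,h,C,E

Derivation:
After op 1 (replace(8, 'l')): offset=0, physical=[A,B,C,D,E,F,G,H,l], logical=[A,B,C,D,E,F,G,H,l]
After op 2 (replace(8, 'h')): offset=0, physical=[A,B,C,D,E,F,G,H,h], logical=[A,B,C,D,E,F,G,H,h]
After op 3 (swap(0, 1)): offset=0, physical=[B,A,C,D,E,F,G,H,h], logical=[B,A,C,D,E,F,G,H,h]
After op 4 (replace(6, 'm')): offset=0, physical=[B,A,C,D,E,F,m,H,h], logical=[B,A,C,D,E,F,m,H,h]
After op 5 (replace(0, 'k')): offset=0, physical=[k,A,C,D,E,F,m,H,h], logical=[k,A,C,D,E,F,m,H,h]
After op 6 (rotate(+3)): offset=3, physical=[k,A,C,D,E,F,m,H,h], logical=[D,E,F,m,H,h,k,A,C]
After op 7 (swap(0, 1)): offset=3, physical=[k,A,C,E,D,F,m,H,h], logical=[E,D,F,m,H,h,k,A,C]
After op 8 (rotate(+1)): offset=4, physical=[k,A,C,E,D,F,m,H,h], logical=[D,F,m,H,h,k,A,C,E]
After op 9 (replace(6, 'h')): offset=4, physical=[k,h,C,E,D,F,m,H,h], logical=[D,F,m,H,h,k,h,C,E]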